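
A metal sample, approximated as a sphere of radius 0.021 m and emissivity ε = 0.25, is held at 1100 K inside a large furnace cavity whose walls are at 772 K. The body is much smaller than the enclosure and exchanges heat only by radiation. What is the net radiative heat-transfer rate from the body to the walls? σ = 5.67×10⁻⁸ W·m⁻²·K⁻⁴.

P_net ≈ 87.1 W

For a small grey body in a large enclosure: P_net = εσA(T_body⁴ − T_wall⁴).
A = 4πr² = 0.005542 m²; T_body⁴ − T_wall⁴ = 1.464×10¹² − 3.552×10¹¹ = 1.109×10¹² K⁴.
|P_net| = 0.25·5.67×10⁻⁸·0.005542·1.109×10¹².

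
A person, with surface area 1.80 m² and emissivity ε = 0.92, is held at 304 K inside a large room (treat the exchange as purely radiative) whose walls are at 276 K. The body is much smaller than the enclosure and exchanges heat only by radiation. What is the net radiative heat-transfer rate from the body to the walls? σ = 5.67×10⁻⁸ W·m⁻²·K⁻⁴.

P_net ≈ 257 W

For a small grey body in a large enclosure: P_net = εσA(T_body⁴ − T_wall⁴).
A = 1.80 m²; T_body⁴ − T_wall⁴ = 8.541×10⁹ − 5.803×10⁹ = 2.738×10⁹ K⁴.
|P_net| = 0.92·5.67×10⁻⁸·1.800·2.738×10⁹.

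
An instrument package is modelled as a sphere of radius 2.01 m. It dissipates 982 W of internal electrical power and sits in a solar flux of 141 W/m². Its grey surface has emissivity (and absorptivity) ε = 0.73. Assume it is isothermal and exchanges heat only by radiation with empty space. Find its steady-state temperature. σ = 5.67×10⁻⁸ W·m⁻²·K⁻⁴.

At steady state, absorbed solar power + internal power = radiated power.
Absorbed: α·S·A_cross = 0.73·141·12.69 = 1306 W (cross-section πr²).
Total input = 1306 + 982 = 2288 W.
Radiated: εσ·A_surf·T⁴ with A_surf = 4πr² = 50.77 m².
T⁴ = 2288/(0.73·5.67×10⁻⁸·50.77) = 1.089×10⁹ K⁴.

T ≈ 182 K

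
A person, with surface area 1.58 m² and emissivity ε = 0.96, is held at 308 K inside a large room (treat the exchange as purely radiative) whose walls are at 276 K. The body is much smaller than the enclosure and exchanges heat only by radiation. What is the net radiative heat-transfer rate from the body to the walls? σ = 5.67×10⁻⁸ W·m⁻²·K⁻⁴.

For a small grey body in a large enclosure: P_net = εσA(T_body⁴ − T_wall⁴).
A = 1.58 m²; T_body⁴ − T_wall⁴ = 8.999×10⁹ − 5.803×10⁹ = 3.196×10⁹ K⁴.
|P_net| = 0.96·5.67×10⁻⁸·1.580·3.196×10⁹.

P_net ≈ 275 W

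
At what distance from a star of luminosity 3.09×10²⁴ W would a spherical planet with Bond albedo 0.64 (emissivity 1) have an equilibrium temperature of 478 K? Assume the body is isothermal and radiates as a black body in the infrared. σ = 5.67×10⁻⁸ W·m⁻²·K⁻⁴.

For an isothermal black-emitting sphere, (1−a)S·πr² = σ·4πr²·T⁴ ⇒ S = 4σT⁴/(1−a).
S = 4·5.67×10⁻⁸·(478)⁴/0.360 = 32890 W/m².
Flux falls as S = L/(4πd²), so d = √(L/(4πS)) = √(3.09×10²⁴/(4π·32890)).

d ≈ 2.73×10⁹ m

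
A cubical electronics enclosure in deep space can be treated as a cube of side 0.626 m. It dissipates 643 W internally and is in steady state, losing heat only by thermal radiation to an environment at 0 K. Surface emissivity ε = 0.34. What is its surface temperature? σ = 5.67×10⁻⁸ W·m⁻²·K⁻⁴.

T ≈ 345 K

Steady state: internal power = radiated power, P = εσA T⁴.
Radiating area A = 6L² = 2.351 m².
T⁴ = P/(εσA) = 643/(0.34·5.67×10⁻⁸·2.351) = 1.419×10¹⁰ K⁴.
T = (1.419×10¹⁰)^(1/4).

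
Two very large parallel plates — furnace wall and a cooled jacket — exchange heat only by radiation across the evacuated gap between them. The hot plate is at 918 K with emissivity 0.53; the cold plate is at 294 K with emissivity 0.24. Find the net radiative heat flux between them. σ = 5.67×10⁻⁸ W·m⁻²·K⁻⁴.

For two infinite grey parallel plates, q = σ(T₁⁴ − T₂⁴)/(1/ε₁ + 1/ε₂ − 1).
T₁⁴ − T₂⁴ = 7.102×10¹¹ − 7.471×10⁹ = 7.027×10¹¹ K⁴.
1/ε₁ + 1/ε₂ − 1 = 1.887 + 4.167 − 1 = 5.053.
q = 5.67×10⁻⁸ × 7.027×10¹¹ / 5.053.

q ≈ 7880 W/m²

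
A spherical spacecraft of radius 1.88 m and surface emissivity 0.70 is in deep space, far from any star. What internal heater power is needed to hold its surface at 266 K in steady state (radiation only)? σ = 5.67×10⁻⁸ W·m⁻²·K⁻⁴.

P = εσ·4πr²·T⁴.
4πr² = 44.41 m²; T⁴ = 5.006×10⁹ K⁴.
P = 0.70·5.67×10⁻⁸·44.41·5.006×10⁹.

P ≈ 8830 W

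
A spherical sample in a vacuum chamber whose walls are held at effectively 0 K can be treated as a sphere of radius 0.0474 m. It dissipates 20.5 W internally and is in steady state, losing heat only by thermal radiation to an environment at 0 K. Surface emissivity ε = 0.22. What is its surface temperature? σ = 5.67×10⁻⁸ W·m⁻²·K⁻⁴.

T ≈ 491 K

Steady state: internal power = radiated power, P = εσA T⁴.
Radiating area A = 4πr² = 0.02823 m².
T⁴ = P/(εσA) = 20.5/(0.22·5.67×10⁻⁸·0.02823) = 5.821×10¹⁰ K⁴.
T = (5.821×10¹⁰)^(1/4).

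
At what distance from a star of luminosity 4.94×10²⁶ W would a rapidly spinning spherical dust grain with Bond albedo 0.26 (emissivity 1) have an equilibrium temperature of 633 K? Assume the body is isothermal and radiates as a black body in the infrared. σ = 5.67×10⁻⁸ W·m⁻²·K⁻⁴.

For an isothermal black-emitting sphere, (1−a)S·πr² = σ·4πr²·T⁴ ⇒ S = 4σT⁴/(1−a).
S = 4·5.67×10⁻⁸·(633)⁴/0.740 = 49210 W/m².
Flux falls as S = L/(4πd²), so d = √(L/(4πS)) = √(4.94×10²⁶/(4π·49210)).

d ≈ 2.83×10¹⁰ m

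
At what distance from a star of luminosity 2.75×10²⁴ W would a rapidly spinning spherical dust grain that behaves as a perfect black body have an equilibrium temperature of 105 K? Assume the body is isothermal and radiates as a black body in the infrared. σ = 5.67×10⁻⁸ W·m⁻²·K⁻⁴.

For an isothermal black-emitting sphere, (1−a)S·πr² = σ·4πr²·T⁴ ⇒ S = 4σT⁴/(1−a).
S = 4·5.67×10⁻⁸·(105)⁴/1.00 = 27.57 W/m².
Flux falls as S = L/(4πd²), so d = √(L/(4πS)) = √(2.75×10²⁴/(4π·27.57)).

d ≈ 8.91×10¹⁰ m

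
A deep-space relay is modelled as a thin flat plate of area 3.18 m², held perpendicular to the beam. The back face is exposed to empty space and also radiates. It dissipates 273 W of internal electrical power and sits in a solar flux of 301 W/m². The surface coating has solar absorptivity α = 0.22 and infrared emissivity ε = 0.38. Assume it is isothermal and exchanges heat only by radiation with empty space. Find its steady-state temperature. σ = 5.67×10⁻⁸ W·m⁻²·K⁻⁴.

T ≈ 244 K

At steady state, absorbed solar power + internal power = radiated power.
Absorbed: α·S·A_cross = 0.22·301·3.180 = 210.6 W (cross-section A).
Total input = 210.6 + 273 = 483.6 W.
Radiated: εσ·A_surf·T⁴ with A_surf = 2A = 6.360 m².
T⁴ = 483.6/(0.38·5.67×10⁻⁸·6.360) = 3.529×10⁹ K⁴.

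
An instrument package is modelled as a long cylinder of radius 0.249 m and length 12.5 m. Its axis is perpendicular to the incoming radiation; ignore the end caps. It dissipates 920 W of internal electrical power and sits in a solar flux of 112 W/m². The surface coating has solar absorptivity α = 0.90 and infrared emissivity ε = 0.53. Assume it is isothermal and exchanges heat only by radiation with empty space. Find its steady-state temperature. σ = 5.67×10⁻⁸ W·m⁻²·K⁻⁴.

T ≈ 227 K

At steady state, absorbed solar power + internal power = radiated power.
Absorbed: α·S·A_cross = 0.90·112·6.225 = 627.5 W (cross-section 2rL).
Total input = 627.5 + 920 = 1547 W.
Radiated: εσ·A_surf·T⁴ with A_surf = 2πrL = 19.56 m².
T⁴ = 1547/(0.53·5.67×10⁻⁸·19.56) = 2.633×10⁹ K⁴.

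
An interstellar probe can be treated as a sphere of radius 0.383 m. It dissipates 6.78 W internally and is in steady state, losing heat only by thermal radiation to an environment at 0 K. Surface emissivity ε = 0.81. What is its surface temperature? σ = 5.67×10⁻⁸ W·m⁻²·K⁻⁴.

Steady state: internal power = radiated power, P = εσA T⁴.
Radiating area A = 4πr² = 1.843 m².
T⁴ = P/(εσA) = 6.78/(0.81·5.67×10⁻⁸·1.843) = 8.009×10⁷ K⁴.
T = (8.009×10⁷)^(1/4).

T ≈ 94.6 K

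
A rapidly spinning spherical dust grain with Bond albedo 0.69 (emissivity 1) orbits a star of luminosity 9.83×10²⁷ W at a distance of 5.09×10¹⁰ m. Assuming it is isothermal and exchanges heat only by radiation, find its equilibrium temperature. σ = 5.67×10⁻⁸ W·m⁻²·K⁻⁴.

First find the stellar flux at distance d: S = L/(4πd²) = 9.83×10²⁷/(4π·(5.09×10¹⁰)²) = 3.019×10⁵ W/m².
For an isothermal sphere, absorbed (1−a)S·πr² = emitted σ·4πr²·T⁴, so T⁴ = (1−a)S/(4σ).
T⁴ = 0.310·3.019×10⁵/(4·5.67×10⁻⁸) = 4.127×10¹¹ K⁴.

T ≈ 802 K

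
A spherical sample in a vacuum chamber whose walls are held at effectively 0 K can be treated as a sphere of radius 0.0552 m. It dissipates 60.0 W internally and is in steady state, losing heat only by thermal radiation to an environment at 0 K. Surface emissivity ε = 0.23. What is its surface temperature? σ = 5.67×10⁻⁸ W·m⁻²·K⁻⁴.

Steady state: internal power = radiated power, P = εσA T⁴.
Radiating area A = 4πr² = 0.03829 m².
T⁴ = P/(εσA) = 60.0/(0.23·5.67×10⁻⁸·0.03829) = 1.202×10¹¹ K⁴.
T = (1.202×10¹¹)^(1/4).

T ≈ 589 K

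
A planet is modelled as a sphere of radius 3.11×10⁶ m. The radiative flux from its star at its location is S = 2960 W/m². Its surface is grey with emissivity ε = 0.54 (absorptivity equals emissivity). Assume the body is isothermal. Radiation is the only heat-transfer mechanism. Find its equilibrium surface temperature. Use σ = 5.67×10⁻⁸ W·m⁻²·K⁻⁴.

At equilibrium, absorbed power = emitted power.
Absorbing cross-section = πr² = 3.039×10¹³ m²; emitting surface = 4πr² = 1.215×10¹⁴ m² (ratio 4).
εS·A_cross = εσ·A_surf·T⁴  ⇒  T⁴ = S/(4σ)   (ε cancels).
T⁴ = 2960/(4·5.67×10⁻⁸) = 1.305×10¹⁰ K⁴.
T = (1.305×10¹⁰)^(1/4).

T ≈ 338 K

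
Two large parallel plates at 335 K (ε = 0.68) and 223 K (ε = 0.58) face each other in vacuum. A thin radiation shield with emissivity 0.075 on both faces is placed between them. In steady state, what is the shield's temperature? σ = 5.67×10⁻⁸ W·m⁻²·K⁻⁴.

In steady state the net flux on the hot side equals that on the cold side.
σ(T₁⁴−T_s⁴)/D₁ = σ(T_s⁴−T₂⁴)/D₂, with D₁ = 1/ε₁+1/ε_s−1 = 13.80, D₂ = 1/ε_s+1/ε₂−1 = 14.06.
Solve for T_s⁴: T_s⁴ = (D₂·T₁⁴ + D₁·T₂⁴)/(D₁+D₂) = 7.580×10⁹ K⁴.

T_s ≈ 295 K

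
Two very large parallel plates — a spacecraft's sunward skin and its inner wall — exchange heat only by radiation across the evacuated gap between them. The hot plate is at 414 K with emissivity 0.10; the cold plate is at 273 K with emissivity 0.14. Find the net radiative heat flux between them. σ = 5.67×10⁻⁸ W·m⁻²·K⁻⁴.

q ≈ 83.7 W/m²

For two infinite grey parallel plates, q = σ(T₁⁴ − T₂⁴)/(1/ε₁ + 1/ε₂ − 1).
T₁⁴ − T₂⁴ = 2.938×10¹⁰ − 5.555×10⁹ = 2.382×10¹⁰ K⁴.
1/ε₁ + 1/ε₂ − 1 = 10.00 + 7.143 − 1 = 16.14.
q = 5.67×10⁻⁸ × 2.382×10¹⁰ / 16.14.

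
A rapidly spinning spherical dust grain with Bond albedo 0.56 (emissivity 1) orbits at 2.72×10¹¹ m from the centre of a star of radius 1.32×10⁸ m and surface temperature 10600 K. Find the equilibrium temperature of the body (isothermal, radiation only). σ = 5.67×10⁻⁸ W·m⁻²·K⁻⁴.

The star's surface emits σT_*⁴; at distance d the flux is S = σT_*⁴(R_*/d)².
S = 5.67×10⁻⁸·(10600)⁴·(1.32×10⁸/2.72×10¹¹)² = 168.6 W/m².
For an isothermal sphere T⁴ = (1−a)S/(4σ) = 3.271×10⁸ K⁴.

T ≈ 134 K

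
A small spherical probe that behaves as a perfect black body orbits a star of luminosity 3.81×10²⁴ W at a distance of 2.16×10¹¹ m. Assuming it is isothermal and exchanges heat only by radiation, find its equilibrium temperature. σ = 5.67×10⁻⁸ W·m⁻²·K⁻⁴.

T ≈ 73.2 K

First find the stellar flux at distance d: S = L/(4πd²) = 3.81×10²⁴/(4π·(2.16×10¹¹)²) = 6.498 W/m².
For an isothermal sphere, absorbed (1−a)S·πr² = emitted σ·4πr²·T⁴, so T⁴ = (1−a)S/(4σ).
T⁴ = 1.00·6.498/(4·5.67×10⁻⁸) = 2.865×10⁷ K⁴.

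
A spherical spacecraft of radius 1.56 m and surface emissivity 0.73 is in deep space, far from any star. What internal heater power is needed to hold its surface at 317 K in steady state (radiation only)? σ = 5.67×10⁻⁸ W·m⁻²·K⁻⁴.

P = εσ·4πr²·T⁴.
4πr² = 30.58 m²; T⁴ = 1.010×10¹⁰ K⁴.
P = 0.73·5.67×10⁻⁸·30.58·1.010×10¹⁰.

P ≈ 12800 W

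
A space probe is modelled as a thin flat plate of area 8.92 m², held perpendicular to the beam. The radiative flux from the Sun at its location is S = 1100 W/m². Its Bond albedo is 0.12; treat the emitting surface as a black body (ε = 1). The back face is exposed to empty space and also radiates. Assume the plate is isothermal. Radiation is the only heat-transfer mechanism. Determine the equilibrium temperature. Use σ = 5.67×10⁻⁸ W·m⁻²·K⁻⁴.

At equilibrium, absorbed power = emitted power.
Absorbing cross-section = A = 8.920 m²; emitting surface = 2A = 17.84 m² (ratio 2).
(1−a)S·A_cross = εσ·A_surf·T⁴  ⇒  T⁴ = (1−a)S/(2σ).
T⁴ = 0.880·1100/(2·5.67×10⁻⁸) = 8.536×10⁹ K⁴.
T = (8.536×10⁹)^(1/4).

T ≈ 304 K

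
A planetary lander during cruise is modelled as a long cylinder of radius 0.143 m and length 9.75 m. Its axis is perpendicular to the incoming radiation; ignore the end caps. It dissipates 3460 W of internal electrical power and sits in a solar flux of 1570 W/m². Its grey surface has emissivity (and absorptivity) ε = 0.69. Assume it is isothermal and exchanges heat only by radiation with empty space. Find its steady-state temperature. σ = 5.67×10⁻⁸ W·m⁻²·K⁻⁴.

At steady state, absorbed solar power + internal power = radiated power.
Absorbed: α·S·A_cross = 0.69·1570·2.788 = 3021 W (cross-section 2rL).
Total input = 3021 + 3460 = 6481 W.
Radiated: εσ·A_surf·T⁴ with A_surf = 2πrL = 8.760 m².
T⁴ = 6481/(0.69·5.67×10⁻⁸·8.760) = 1.891×10¹⁰ K⁴.

T ≈ 371 K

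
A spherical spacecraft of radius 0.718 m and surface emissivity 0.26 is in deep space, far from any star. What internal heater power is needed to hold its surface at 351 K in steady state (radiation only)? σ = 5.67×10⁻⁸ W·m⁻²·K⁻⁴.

P = εσ·4πr²·T⁴.
4πr² = 6.478 m²; T⁴ = 1.518×10¹⁰ K⁴.
P = 0.26·5.67×10⁻⁸·6.478·1.518×10¹⁰.

P ≈ 1450 W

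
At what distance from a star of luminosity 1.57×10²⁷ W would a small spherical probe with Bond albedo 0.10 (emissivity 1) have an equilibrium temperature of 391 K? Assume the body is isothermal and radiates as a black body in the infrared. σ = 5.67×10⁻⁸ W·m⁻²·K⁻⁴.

For an isothermal black-emitting sphere, (1−a)S·πr² = σ·4πr²·T⁴ ⇒ S = 4σT⁴/(1−a).
S = 4·5.67×10⁻⁸·(391)⁴/0.900 = 5890 W/m².
Flux falls as S = L/(4πd²), so d = √(L/(4πS)) = √(1.57×10²⁷/(4π·5890)).

d ≈ 1.46×10¹¹ m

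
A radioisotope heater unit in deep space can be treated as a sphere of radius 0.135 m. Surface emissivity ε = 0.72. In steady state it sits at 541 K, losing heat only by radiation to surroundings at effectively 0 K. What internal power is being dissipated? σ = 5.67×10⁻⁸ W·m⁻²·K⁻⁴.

Steady state: P = εσA T⁴.
A = 4πr² = 0.2290 m²; T⁴ = (541)⁴ = 8.566×10¹⁰ K⁴.
P = 0.72 × 5.67×10⁻⁸ × 0.2290 × 8.566×10¹⁰.

P ≈ 801 W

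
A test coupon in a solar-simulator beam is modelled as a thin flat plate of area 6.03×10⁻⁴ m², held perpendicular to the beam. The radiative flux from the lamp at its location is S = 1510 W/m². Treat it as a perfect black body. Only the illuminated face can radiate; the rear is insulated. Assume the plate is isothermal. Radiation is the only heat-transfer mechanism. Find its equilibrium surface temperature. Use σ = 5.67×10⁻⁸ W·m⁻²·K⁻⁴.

At equilibrium, absorbed power = emitted power.
Absorbing cross-section = A = 6.030×10⁻⁴ m²; emitting surface = A = 6.030×10⁻⁴ m² (ratio 1).
S·A_cross = εσ·A_surf·T⁴  ⇒  T⁴ = S/(1σ).
T⁴ = 1.00·1510/(1·5.67×10⁻⁸) = 2.663×10¹⁰ K⁴.
T = (2.663×10¹⁰)^(1/4).

T ≈ 404 K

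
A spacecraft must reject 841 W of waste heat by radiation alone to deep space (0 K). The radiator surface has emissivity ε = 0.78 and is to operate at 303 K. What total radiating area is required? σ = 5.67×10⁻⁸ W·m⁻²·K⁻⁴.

A ≈ 2.26 m²

P = εσA T⁴ ⇒ A = P/(εσT⁴).
T⁴ = 8.429×10⁹ K⁴.
A = 841/(0.78 × 5.67×10⁻⁸ × 8.429×10⁹).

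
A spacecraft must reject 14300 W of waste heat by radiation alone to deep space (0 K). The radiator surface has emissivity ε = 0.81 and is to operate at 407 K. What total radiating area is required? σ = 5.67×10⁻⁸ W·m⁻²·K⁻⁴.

A ≈ 11.3 m²

P = εσA T⁴ ⇒ A = P/(εσT⁴).
T⁴ = 2.744×10¹⁰ K⁴.
A = 14300/(0.81 × 5.67×10⁻⁸ × 2.744×10¹⁰).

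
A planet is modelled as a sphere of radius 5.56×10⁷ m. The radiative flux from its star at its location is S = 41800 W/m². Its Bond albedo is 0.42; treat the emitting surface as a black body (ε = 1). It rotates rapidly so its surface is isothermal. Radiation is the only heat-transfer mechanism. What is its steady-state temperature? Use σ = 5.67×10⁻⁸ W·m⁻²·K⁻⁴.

At equilibrium, absorbed power = emitted power.
Absorbing cross-section = πr² = 9.712×10¹⁵ m²; emitting surface = 4πr² = 3.885×10¹⁶ m² (ratio 4).
(1−a)S·A_cross = εσ·A_surf·T⁴  ⇒  T⁴ = (1−a)S/(4σ).
T⁴ = 0.580·41800/(4·5.67×10⁻⁸) = 1.069×10¹¹ K⁴.
T = (1.069×10¹¹)^(1/4).

T ≈ 572 K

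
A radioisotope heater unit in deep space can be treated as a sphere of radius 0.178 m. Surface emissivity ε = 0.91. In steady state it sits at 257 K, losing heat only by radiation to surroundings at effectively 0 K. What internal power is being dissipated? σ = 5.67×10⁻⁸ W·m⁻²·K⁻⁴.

Steady state: P = εσA T⁴.
A = 4πr² = 0.3982 m²; T⁴ = (257)⁴ = 4.362×10⁹ K⁴.
P = 0.91 × 5.67×10⁻⁸ × 0.3982 × 4.362×10⁹.

P ≈ 89.6 W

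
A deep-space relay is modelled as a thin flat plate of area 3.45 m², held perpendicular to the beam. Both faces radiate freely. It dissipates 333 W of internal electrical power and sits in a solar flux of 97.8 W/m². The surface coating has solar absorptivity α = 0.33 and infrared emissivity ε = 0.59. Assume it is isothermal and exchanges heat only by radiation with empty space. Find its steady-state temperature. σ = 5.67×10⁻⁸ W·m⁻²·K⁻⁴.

T ≈ 209 K

At steady state, absorbed solar power + internal power = radiated power.
Absorbed: α·S·A_cross = 0.33·97.8·3.450 = 111.3 W (cross-section A).
Total input = 111.3 + 333 = 444.3 W.
Radiated: εσ·A_surf·T⁴ with A_surf = 2A = 6.900 m².
T⁴ = 444.3/(0.59·5.67×10⁻⁸·6.900) = 1.925×10⁹ K⁴.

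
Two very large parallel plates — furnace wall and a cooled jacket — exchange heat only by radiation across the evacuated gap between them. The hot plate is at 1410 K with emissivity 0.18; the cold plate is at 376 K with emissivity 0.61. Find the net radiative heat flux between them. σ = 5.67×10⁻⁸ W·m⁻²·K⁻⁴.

For two infinite grey parallel plates, q = σ(T₁⁴ − T₂⁴)/(1/ε₁ + 1/ε₂ − 1).
T₁⁴ − T₂⁴ = 3.953×10¹² − 1.999×10¹⁰ = 3.933×10¹² K⁴.
1/ε₁ + 1/ε₂ − 1 = 5.556 + 1.639 − 1 = 6.195.
q = 5.67×10⁻⁸ × 3.933×10¹² / 6.195.

q ≈ 36000 W/m²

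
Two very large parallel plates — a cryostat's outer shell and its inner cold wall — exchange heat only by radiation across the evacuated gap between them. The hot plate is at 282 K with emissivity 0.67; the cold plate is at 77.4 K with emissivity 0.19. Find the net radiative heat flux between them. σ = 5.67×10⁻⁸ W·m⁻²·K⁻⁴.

q ≈ 61.9 W/m²

For two infinite grey parallel plates, q = σ(T₁⁴ − T₂⁴)/(1/ε₁ + 1/ε₂ − 1).
T₁⁴ − T₂⁴ = 6.324×10⁹ − 3.589×10⁷ = 6.288×10⁹ K⁴.
1/ε₁ + 1/ε₂ − 1 = 1.493 + 5.263 − 1 = 5.756.
q = 5.67×10⁻⁸ × 6.288×10⁹ / 5.756.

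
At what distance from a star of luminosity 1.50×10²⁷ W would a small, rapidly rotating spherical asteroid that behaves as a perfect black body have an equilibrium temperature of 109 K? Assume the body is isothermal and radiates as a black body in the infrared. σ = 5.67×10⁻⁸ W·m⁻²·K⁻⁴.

For an isothermal black-emitting sphere, (1−a)S·πr² = σ·4πr²·T⁴ ⇒ S = 4σT⁴/(1−a).
S = 4·5.67×10⁻⁸·(109)⁴/1.00 = 32.01 W/m².
Flux falls as S = L/(4πd²), so d = √(L/(4πS)) = √(1.50×10²⁷/(4π·32.01)).

d ≈ 1.93×10¹² m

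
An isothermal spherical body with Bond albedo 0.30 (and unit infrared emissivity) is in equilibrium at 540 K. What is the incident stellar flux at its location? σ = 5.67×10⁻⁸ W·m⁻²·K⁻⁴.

(1−a)S·πr² = σ·4πr²·T⁴ ⇒ S = 4σT⁴/(1−a).
S = 4·5.67×10⁻⁸·8.503×10¹⁰/0.700.

S ≈ 27500 W/m²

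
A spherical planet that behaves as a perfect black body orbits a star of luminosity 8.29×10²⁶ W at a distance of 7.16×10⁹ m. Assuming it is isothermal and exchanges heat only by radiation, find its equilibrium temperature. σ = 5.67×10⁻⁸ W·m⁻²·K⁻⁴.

T ≈ 1540 K

First find the stellar flux at distance d: S = L/(4πd²) = 8.29×10²⁶/(4π·(7.16×10⁹)²) = 1.287×10⁶ W/m².
For an isothermal sphere, absorbed (1−a)S·πr² = emitted σ·4πr²·T⁴, so T⁴ = (1−a)S/(4σ).
T⁴ = 1.00·1.287×10⁶/(4·5.67×10⁻⁸) = 5.674×10¹² K⁴.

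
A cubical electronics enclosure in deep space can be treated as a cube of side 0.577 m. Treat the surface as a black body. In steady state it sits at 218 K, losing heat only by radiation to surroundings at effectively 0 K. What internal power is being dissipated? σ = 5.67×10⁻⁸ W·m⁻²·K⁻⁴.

P ≈ 256 W

Steady state: P = εσA T⁴.
A = 6L² = 1.998 m²; T⁴ = (218)⁴ = 2.259×10⁹ K⁴.
P = 1.0 × 5.67×10⁻⁸ × 1.998 × 2.259×10⁹.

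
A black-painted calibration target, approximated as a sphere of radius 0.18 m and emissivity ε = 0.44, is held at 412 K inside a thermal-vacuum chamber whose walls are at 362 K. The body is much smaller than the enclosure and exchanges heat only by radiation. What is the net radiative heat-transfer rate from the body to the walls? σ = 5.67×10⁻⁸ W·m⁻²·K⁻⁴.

For a small grey body in a large enclosure: P_net = εσA(T_body⁴ − T_wall⁴).
A = 4πr² = 0.4072 m²; T_body⁴ − T_wall⁴ = 2.881×10¹⁰ − 1.717×10¹⁰ = 1.164×10¹⁰ K⁴.
|P_net| = 0.44·5.67×10⁻⁸·0.4072·1.164×10¹⁰.

P_net ≈ 118 W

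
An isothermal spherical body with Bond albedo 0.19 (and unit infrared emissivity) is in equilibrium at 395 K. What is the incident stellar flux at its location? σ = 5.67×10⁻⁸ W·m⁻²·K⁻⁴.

(1−a)S·πr² = σ·4πr²·T⁴ ⇒ S = 4σT⁴/(1−a).
S = 4·5.67×10⁻⁸·2.434×10¹⁰/0.810.

S ≈ 6820 W/m²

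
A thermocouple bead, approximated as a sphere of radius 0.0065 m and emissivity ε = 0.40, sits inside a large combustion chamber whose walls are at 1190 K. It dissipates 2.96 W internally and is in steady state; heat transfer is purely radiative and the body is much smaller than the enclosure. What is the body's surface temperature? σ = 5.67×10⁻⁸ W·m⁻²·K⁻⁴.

T ≈ 1220 K

For a small grey body in a large enclosure, net radiated power = εσA(T⁴ − T_w⁴).
Steady state: P = εσA(T⁴ − T_w⁴) with A = 4πr² = 5.309×10⁻⁴ m².
T⁴ = P/(εσA) + T_w⁴ = 2.96/(0.40·5.67×10⁻⁸·5.309×10⁻⁴) + (1190)⁴
    = 2.458×10¹¹ + 2.005×10¹² = 2.251×10¹² K⁴.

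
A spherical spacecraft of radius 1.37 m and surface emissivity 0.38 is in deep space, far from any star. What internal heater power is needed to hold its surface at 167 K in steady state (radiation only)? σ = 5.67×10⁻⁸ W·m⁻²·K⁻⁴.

P ≈ 395 W

P = εσ·4πr²·T⁴.
4πr² = 23.59 m²; T⁴ = 7.778×10⁸ K⁴.
P = 0.38·5.67×10⁻⁸·23.59·7.778×10⁸.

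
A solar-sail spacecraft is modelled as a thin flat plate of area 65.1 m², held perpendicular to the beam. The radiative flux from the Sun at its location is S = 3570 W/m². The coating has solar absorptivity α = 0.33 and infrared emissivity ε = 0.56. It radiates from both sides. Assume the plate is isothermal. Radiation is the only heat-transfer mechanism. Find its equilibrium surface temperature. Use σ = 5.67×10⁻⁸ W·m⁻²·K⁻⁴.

T ≈ 369 K

At equilibrium, absorbed power = emitted power.
Absorbing cross-section = A = 65.10 m²; emitting surface = 2A = 130.2 m² (ratio 2).
αS·A_cross = εσ·A_surf·T⁴  ⇒  T⁴ = αS/(ε·2σ).
T⁴ = 0.330·3570/(0.56·2·5.67×10⁻⁸) = 1.855×10¹⁰ K⁴.
T = (1.855×10¹⁰)^(1/4).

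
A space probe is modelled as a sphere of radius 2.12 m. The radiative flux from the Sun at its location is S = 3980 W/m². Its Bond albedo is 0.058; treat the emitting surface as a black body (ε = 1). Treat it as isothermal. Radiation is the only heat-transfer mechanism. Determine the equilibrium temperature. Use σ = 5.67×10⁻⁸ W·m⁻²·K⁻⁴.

T ≈ 359 K

At equilibrium, absorbed power = emitted power.
Absorbing cross-section = πr² = 14.12 m²; emitting surface = 4πr² = 56.48 m² (ratio 4).
(1−a)S·A_cross = εσ·A_surf·T⁴  ⇒  T⁴ = (1−a)S/(4σ).
T⁴ = 0.942·3980/(4·5.67×10⁻⁸) = 1.653×10¹⁰ K⁴.
T = (1.653×10¹⁰)^(1/4).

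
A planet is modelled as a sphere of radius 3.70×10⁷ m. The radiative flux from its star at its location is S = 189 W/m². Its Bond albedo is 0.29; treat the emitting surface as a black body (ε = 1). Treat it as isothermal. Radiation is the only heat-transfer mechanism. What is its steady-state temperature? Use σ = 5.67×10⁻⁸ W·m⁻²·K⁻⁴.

T ≈ 156 K

At equilibrium, absorbed power = emitted power.
Absorbing cross-section = πr² = 4.301×10¹⁵ m²; emitting surface = 4πr² = 1.720×10¹⁶ m² (ratio 4).
(1−a)S·A_cross = εσ·A_surf·T⁴  ⇒  T⁴ = (1−a)S/(4σ).
T⁴ = 0.710·189/(4·5.67×10⁻⁸) = 5.917×10⁸ K⁴.
T = (5.917×10⁸)^(1/4).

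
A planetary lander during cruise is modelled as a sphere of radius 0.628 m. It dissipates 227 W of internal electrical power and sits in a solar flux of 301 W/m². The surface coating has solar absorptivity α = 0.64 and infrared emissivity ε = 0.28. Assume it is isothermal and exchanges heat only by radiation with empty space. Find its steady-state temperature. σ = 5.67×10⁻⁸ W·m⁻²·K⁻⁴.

At steady state, absorbed solar power + internal power = radiated power.
Absorbed: α·S·A_cross = 0.64·301·1.239 = 238.7 W (cross-section πr²).
Total input = 238.7 + 227 = 465.7 W.
Radiated: εσ·A_surf·T⁴ with A_surf = 4πr² = 4.956 m².
T⁴ = 465.7/(0.28·5.67×10⁻⁸·4.956) = 5.919×10⁹ K⁴.

T ≈ 277 K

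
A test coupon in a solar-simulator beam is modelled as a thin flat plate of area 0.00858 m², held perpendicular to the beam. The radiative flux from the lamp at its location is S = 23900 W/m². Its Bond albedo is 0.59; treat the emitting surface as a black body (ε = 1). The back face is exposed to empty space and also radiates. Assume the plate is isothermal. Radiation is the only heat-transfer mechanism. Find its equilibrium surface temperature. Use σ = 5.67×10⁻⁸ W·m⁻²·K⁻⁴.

At equilibrium, absorbed power = emitted power.
Absorbing cross-section = A = 0.008580 m²; emitting surface = 2A = 0.01716 m² (ratio 2).
(1−a)S·A_cross = εσ·A_surf·T⁴  ⇒  T⁴ = (1−a)S/(2σ).
T⁴ = 0.410·23900/(2·5.67×10⁻⁸) = 8.641×10¹⁰ K⁴.
T = (8.641×10¹⁰)^(1/4).

T ≈ 542 K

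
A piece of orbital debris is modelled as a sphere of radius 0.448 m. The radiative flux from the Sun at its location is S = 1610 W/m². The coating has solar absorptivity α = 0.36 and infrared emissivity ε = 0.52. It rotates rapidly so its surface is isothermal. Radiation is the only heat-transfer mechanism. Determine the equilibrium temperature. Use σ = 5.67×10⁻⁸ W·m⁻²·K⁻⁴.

At equilibrium, absorbed power = emitted power.
Absorbing cross-section = πr² = 0.6305 m²; emitting surface = 4πr² = 2.522 m² (ratio 4).
αS·A_cross = εσ·A_surf·T⁴  ⇒  T⁴ = αS/(ε·4σ).
T⁴ = 0.360·1610/(0.52·4·5.67×10⁻⁸) = 4.915×10⁹ K⁴.
T = (4.915×10⁹)^(1/4).

T ≈ 265 K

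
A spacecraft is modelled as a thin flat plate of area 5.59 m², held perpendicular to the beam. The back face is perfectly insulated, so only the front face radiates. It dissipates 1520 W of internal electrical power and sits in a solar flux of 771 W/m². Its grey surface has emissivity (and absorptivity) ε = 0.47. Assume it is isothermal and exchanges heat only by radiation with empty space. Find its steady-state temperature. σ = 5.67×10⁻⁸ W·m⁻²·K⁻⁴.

At steady state, absorbed solar power + internal power = radiated power.
Absorbed: α·S·A_cross = 0.47·771·5.590 = 2026 W (cross-section A).
Total input = 2026 + 1520 = 3546 W.
Radiated: εσ·A_surf·T⁴ with A_surf = A = 5.590 m².
T⁴ = 3546/(0.47·5.67×10⁻⁸·5.590) = 2.380×10¹⁰ K⁴.

T ≈ 393 K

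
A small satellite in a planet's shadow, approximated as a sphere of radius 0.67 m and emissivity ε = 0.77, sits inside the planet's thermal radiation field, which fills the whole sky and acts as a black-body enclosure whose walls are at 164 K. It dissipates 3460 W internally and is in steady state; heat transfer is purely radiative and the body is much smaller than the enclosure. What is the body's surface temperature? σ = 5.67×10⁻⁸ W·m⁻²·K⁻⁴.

T ≈ 349 K

For a small grey body in a large enclosure, net radiated power = εσA(T⁴ − T_w⁴).
Steady state: P = εσA(T⁴ − T_w⁴) with A = 4πr² = 5.641 m².
T⁴ = P/(εσA) + T_w⁴ = 3460/(0.77·5.67×10⁻⁸·5.641) + (164)⁴
    = 1.405×10¹⁰ + 7.234×10⁸ = 1.477×10¹⁰ K⁴.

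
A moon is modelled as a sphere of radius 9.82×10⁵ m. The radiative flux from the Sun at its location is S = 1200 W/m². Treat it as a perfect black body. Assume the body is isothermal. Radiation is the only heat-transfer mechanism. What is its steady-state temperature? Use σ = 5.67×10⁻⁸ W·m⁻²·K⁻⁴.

T ≈ 270 K

At equilibrium, absorbed power = emitted power.
Absorbing cross-section = πr² = 3.030×10¹² m²; emitting surface = 4πr² = 1.212×10¹³ m² (ratio 4).
S·A_cross = εσ·A_surf·T⁴  ⇒  T⁴ = S/(4σ).
T⁴ = 1.00·1200/(4·5.67×10⁻⁸) = 5.291×10⁹ K⁴.
T = (5.291×10⁹)^(1/4).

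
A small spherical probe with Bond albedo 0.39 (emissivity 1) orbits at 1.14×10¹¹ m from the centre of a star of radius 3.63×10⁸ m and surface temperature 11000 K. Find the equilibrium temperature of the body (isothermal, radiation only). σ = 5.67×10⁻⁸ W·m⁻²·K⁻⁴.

The star's surface emits σT_*⁴; at distance d the flux is S = σT_*⁴(R_*/d)².
S = 5.67×10⁻⁸·(11000)⁴·(3.63×10⁸/1.14×10¹¹)² = 8417 W/m².
For an isothermal sphere T⁴ = (1−a)S/(4σ) = 2.264×10¹⁰ K⁴.

T ≈ 388 K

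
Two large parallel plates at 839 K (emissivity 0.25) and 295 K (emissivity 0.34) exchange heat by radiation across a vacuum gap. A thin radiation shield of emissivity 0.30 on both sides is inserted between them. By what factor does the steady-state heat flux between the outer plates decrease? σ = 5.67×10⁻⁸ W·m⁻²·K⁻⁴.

Without shield: q₀ = σΔ(T⁴)/(1/ε₁+1/ε₂−1) with denominator 5.941.
With shield the two gaps are in series; the resistances add: (1/ε₁+1/ε_s−1)+(1/ε_s+1/ε₂−1) = 6.333+5.275 = 11.61.
Heat-flux ratio q₀/q = 11.61/5.941.

factor ≈ 1.95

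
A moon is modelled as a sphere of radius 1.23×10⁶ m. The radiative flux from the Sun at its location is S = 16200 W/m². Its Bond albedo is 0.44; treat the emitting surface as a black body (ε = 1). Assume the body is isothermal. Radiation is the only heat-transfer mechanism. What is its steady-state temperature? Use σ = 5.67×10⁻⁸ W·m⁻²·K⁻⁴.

T ≈ 447 K

At equilibrium, absorbed power = emitted power.
Absorbing cross-section = πr² = 4.753×10¹² m²; emitting surface = 4πr² = 1.901×10¹³ m² (ratio 4).
(1−a)S·A_cross = εσ·A_surf·T⁴  ⇒  T⁴ = (1−a)S/(4σ).
T⁴ = 0.560·16200/(4·5.67×10⁻⁸) = 4.000×10¹⁰ K⁴.
T = (4.000×10¹⁰)^(1/4).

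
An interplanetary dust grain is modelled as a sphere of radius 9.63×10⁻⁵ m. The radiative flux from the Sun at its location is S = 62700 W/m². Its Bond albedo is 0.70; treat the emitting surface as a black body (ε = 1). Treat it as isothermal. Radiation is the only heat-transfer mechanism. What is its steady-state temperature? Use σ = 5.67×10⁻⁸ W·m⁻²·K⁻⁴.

T ≈ 537 K

At equilibrium, absorbed power = emitted power.
Absorbing cross-section = πr² = 2.913×10⁻⁸ m²; emitting surface = 4πr² = 1.165×10⁻⁷ m² (ratio 4).
(1−a)S·A_cross = εσ·A_surf·T⁴  ⇒  T⁴ = (1−a)S/(4σ).
T⁴ = 0.300·62700/(4·5.67×10⁻⁸) = 8.294×10¹⁰ K⁴.
T = (8.294×10¹⁰)^(1/4).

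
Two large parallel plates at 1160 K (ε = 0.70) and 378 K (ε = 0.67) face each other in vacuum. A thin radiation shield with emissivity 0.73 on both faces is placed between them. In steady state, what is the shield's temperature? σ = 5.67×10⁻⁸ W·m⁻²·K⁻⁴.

T_s ≈ 982 K

In steady state the net flux on the hot side equals that on the cold side.
σ(T₁⁴−T_s⁴)/D₁ = σ(T_s⁴−T₂⁴)/D₂, with D₁ = 1/ε₁+1/ε_s−1 = 1.798, D₂ = 1/ε_s+1/ε₂−1 = 1.862.
Solve for T_s⁴: T_s⁴ = (D₂·T₁⁴ + D₁·T₂⁴)/(D₁+D₂) = 9.312×10¹¹ K⁴.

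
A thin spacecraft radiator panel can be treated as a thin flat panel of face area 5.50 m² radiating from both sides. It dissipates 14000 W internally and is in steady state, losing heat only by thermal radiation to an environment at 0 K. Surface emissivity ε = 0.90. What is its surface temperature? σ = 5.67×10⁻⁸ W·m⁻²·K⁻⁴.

T ≈ 397 K

Steady state: internal power = radiated power, P = εσA T⁴.
Radiating area A = 2·5.50 = 11.00 m².
T⁴ = P/(εσA) = 14000/(0.90·5.67×10⁻⁸·11.00) = 2.494×10¹⁰ K⁴.
T = (2.494×10¹⁰)^(1/4).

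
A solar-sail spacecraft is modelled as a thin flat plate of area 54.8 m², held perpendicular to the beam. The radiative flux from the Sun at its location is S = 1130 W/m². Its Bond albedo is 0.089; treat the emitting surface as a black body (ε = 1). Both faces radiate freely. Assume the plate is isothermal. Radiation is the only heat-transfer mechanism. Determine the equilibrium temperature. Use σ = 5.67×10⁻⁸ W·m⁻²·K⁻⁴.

T ≈ 309 K

At equilibrium, absorbed power = emitted power.
Absorbing cross-section = A = 54.80 m²; emitting surface = 2A = 109.6 m² (ratio 2).
(1−a)S·A_cross = εσ·A_surf·T⁴  ⇒  T⁴ = (1−a)S/(2σ).
T⁴ = 0.911·1130/(2·5.67×10⁻⁸) = 9.078×10⁹ K⁴.
T = (9.078×10⁹)^(1/4).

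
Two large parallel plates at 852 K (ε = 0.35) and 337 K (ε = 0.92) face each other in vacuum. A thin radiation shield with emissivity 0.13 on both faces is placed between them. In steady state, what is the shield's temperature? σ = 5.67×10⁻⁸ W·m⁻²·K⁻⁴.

T_s ≈ 703 K

In steady state the net flux on the hot side equals that on the cold side.
σ(T₁⁴−T_s⁴)/D₁ = σ(T_s⁴−T₂⁴)/D₂, with D₁ = 1/ε₁+1/ε_s−1 = 9.549, D₂ = 1/ε_s+1/ε₂−1 = 7.779.
Solve for T_s⁴: T_s⁴ = (D₂·T₁⁴ + D₁·T₂⁴)/(D₁+D₂) = 2.437×10¹¹ K⁴.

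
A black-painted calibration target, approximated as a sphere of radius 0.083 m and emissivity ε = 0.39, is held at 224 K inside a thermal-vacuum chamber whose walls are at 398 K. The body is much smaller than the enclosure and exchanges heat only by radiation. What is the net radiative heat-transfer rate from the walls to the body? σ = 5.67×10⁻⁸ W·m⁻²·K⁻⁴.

P_net ≈ 43.2 W

For a small grey body in a large enclosure: P_net = εσA(T_body⁴ − T_wall⁴).
A = 4πr² = 0.08657 m²; T_body⁴ − T_wall⁴ = 2.518×10⁹ − 2.509×10¹⁰ = -2.257×10¹⁰ K⁴.
|P_net| = 0.39·5.67×10⁻⁸·0.08657·2.257×10¹⁰.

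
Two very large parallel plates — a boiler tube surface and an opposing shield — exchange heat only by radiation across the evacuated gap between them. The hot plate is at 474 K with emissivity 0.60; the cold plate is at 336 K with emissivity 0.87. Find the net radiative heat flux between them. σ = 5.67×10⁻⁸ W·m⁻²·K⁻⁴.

For two infinite grey parallel plates, q = σ(T₁⁴ − T₂⁴)/(1/ε₁ + 1/ε₂ − 1).
T₁⁴ − T₂⁴ = 5.048×10¹⁰ − 1.275×10¹⁰ = 3.773×10¹⁰ K⁴.
1/ε₁ + 1/ε₂ − 1 = 1.667 + 1.149 − 1 = 1.816.
q = 5.67×10⁻⁸ × 3.773×10¹⁰ / 1.816.

q ≈ 1180 W/m²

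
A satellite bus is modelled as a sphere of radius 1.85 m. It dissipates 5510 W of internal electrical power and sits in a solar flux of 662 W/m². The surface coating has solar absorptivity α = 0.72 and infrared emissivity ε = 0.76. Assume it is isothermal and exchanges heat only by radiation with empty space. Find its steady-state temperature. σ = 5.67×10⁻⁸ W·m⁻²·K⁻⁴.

At steady state, absorbed solar power + internal power = radiated power.
Absorbed: α·S·A_cross = 0.72·662·10.75 = 5125 W (cross-section πr²).
Total input = 5125 + 5510 = 10630 W.
Radiated: εσ·A_surf·T⁴ with A_surf = 4πr² = 43.01 m².
T⁴ = 10630/(0.76·5.67×10⁻⁸·43.01) = 5.738×10⁹ K⁴.

T ≈ 275 K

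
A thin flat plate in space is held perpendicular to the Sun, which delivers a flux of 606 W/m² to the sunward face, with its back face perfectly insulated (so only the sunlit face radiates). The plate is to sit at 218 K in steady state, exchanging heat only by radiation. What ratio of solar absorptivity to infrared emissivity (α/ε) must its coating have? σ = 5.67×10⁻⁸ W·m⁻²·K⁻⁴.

Balance: αS·A = εσ·1A·T⁴ ⇒ α/ε = σT⁴/S.
α/ε = 5.67×10⁻⁸·(218)⁴/606 = 5.67×10⁻⁸·2.259×10⁹/606.

α/ε ≈ 0.211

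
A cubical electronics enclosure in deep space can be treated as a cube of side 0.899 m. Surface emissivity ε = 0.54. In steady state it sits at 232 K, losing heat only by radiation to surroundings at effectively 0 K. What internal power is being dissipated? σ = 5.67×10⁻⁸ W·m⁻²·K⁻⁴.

P ≈ 430 W

Steady state: P = εσA T⁴.
A = 6L² = 4.849 m²; T⁴ = (232)⁴ = 2.897×10⁹ K⁴.
P = 0.54 × 5.67×10⁻⁸ × 4.849 × 2.897×10⁹.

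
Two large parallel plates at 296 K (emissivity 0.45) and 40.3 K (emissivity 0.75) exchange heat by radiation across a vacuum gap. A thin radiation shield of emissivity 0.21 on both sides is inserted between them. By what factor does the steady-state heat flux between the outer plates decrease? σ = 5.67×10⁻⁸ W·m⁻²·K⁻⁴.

factor ≈ 4.34

Without shield: q₀ = σΔ(T⁴)/(1/ε₁+1/ε₂−1) with denominator 2.556.
With shield the two gaps are in series; the resistances add: (1/ε₁+1/ε_s−1)+(1/ε_s+1/ε₂−1) = 5.984+5.095 = 11.08.
Heat-flux ratio q₀/q = 11.08/2.556.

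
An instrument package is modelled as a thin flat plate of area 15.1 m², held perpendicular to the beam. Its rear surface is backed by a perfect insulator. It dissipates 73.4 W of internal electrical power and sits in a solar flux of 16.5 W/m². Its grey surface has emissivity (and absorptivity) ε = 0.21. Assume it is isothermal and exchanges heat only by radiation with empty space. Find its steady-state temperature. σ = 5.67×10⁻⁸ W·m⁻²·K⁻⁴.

At steady state, absorbed solar power + internal power = radiated power.
Absorbed: α·S·A_cross = 0.21·16.5·15.10 = 52.32 W (cross-section A).
Total input = 52.32 + 73.4 = 125.7 W.
Radiated: εσ·A_surf·T⁴ with A_surf = A = 15.10 m².
T⁴ = 125.7/(0.21·5.67×10⁻⁸·15.10) = 6.992×10⁸ K⁴.

T ≈ 163 K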